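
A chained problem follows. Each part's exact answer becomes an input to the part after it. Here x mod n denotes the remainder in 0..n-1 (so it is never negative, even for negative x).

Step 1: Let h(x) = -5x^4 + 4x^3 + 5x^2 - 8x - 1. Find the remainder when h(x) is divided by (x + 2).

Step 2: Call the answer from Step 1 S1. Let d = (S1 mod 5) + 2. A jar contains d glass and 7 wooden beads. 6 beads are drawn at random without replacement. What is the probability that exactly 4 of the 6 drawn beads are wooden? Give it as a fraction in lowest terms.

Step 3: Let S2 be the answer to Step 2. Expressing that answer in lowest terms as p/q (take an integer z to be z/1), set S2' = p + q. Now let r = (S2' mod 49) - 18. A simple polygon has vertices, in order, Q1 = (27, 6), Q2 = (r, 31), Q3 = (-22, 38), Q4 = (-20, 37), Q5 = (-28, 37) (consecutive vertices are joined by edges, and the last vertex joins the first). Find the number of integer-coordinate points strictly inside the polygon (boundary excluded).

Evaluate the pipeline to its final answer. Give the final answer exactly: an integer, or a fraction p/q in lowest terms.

Step 1: remainder = value at the root: -5*(-2)^4 + 4*(-2)^3 + 5*(-2)^2 - 8*(-2)^1 - 1 = (-80) + (-32) + (20) + (16) + (-1) = -77; answer -77
Step 2: S1 = -77; d = 5; total draws C(12,6) = 924; favorable C(7,4)*C(5,2) = 350; P = 25/66; answer 25/66
Step 3: S2 = 25/66; threaded value p + q = 91; r = 24; cross terms: (27*31 - 24*6)=693, (24*38 - -22*31)=1594, (-22*37 - -20*38)=-54, (-20*37 - -28*37)=296, (-28*6 - 27*37)=-1167; twice the area = |1362| = 1362; area = 681; boundary points = 1 + 1 + 1 + 8 + 1 = 12; strictly interior points = area - boundary/2 + 1 = 676; answer 676

676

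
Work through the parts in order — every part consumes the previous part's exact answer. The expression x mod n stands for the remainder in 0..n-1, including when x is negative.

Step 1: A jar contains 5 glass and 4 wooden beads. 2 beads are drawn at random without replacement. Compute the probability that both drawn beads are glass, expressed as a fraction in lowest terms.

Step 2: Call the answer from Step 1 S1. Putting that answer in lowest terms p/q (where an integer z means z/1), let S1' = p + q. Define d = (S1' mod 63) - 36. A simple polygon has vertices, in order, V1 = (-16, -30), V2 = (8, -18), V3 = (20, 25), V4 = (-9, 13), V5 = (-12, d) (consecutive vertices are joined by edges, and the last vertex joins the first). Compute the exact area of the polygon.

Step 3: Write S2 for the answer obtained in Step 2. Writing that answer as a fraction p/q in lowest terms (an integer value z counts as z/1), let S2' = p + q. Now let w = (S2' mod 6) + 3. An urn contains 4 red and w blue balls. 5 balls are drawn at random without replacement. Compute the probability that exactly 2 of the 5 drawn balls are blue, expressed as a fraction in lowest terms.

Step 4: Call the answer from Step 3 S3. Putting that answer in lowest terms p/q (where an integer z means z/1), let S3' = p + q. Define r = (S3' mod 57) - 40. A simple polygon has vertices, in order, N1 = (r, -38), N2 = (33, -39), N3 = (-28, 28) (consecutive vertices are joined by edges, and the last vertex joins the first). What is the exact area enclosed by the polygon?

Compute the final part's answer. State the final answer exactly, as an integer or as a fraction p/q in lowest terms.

Step 1: total draws C(9,2) = 36; favorable C(5,2) = 10; P = 5/18; answer 5/18
Step 2: S1 = 5/18; threaded value p + q = 23; d = -13; cross terms: (-16*-18 - 8*-30)=528, (8*25 - 20*-18)=560, (20*13 - -9*25)=485, (-9*-13 - -12*13)=273, (-12*-30 - -16*-13)=152; twice the area = |1998| = 1998; area = 999; answer 999
Step 3: S2 = 999; threaded value p + q = 1000; w = 7; total draws C(11,5) = 462; favorable C(7,2)*C(4,3) = 84; P = 2/11; answer 2/11
Step 4: S3 = 2/11; threaded value p + q = 13; r = -27; cross terms: (-27*-39 - 33*-38)=2307, (33*28 - -28*-39)=-168, (-28*-38 - -27*28)=1820; twice the area = |3959| = 3959; area = 3959/2; answer 3959/2

3959/2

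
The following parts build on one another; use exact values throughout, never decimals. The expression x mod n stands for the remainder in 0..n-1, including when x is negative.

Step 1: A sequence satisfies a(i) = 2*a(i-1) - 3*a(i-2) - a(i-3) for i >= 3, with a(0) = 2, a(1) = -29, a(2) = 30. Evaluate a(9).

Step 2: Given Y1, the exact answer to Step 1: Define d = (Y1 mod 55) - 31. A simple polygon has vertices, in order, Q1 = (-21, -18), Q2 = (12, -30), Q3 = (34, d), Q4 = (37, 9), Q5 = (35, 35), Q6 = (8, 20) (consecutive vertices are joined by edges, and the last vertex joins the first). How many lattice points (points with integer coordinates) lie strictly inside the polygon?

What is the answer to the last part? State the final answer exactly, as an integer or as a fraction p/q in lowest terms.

Step 1: a(3) = 2*(30) - 3*(-29) - 1*(2) = 145; iterating: a(3)=145, a(4)=229, a(5)=-7, a(6)=-846, a(7)=-1900, a(8)=-1255, a(9)=4036; answer 4036
Step 2: Y1 = 4036; d = -10; cross terms: (-21*-30 - 12*-18)=846, (12*-10 - 34*-30)=900, (34*9 - 37*-10)=676, (37*35 - 35*9)=980, (35*20 - 8*35)=420, (8*-18 - -21*20)=276; twice the area = |4098| = 4098; area = 2049; boundary points = 3 + 2 + 1 + 2 + 3 + 1 = 12; strictly interior points = area - boundary/2 + 1 = 2044; answer 2044

2044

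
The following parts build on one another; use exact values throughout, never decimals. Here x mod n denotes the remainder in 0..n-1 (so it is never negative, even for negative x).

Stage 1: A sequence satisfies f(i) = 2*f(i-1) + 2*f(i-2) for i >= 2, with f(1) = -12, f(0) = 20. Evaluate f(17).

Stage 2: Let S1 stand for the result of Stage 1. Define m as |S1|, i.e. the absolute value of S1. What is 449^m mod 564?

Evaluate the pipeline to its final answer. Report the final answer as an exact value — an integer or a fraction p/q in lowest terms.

Stage 1: f(2) = 2*(-12) + 2*(20) = 16; iterating: f(2)=16, f(3)=8, f(4)=48, f(5)=112, f(6)=320, f(7)=864, f(8)=2368, f(9)=6464, f(10)=17664, f(11)=48256, f(12)=131840, f(13)=360192, f(14)=984064, f(15)=2688512, f(16)=7345152, f(17)=20067328; answer 20067328
Stage 2: S1 = 20067328; m = 20067328; squarings mod 564: 449^1=449, 449^2=253, 449^4=277, 449^8=25, 449^16=61, 449^32=337, 449^64=205, 449^128=289, 449^256=49, 449^512=145, 449^1024=157, 449^2048=397, 449^4096=253, 449^8192=277, 449^16384=25, 449^32768=61, 449^65536=337, 449^131072=205, 449^262144=289, 449^524288=49, 449^1048576=145, 449^2097152=157, 449^4194304=397, 449^8388608=253, 449^16777216=277; 449^20067328 = 449^1024 * 449^4096 * 449^8192 * 449^131072 * 449^1048576 * 449^2097152 * 449^16777216 = 157 (mod 564); answer 157

157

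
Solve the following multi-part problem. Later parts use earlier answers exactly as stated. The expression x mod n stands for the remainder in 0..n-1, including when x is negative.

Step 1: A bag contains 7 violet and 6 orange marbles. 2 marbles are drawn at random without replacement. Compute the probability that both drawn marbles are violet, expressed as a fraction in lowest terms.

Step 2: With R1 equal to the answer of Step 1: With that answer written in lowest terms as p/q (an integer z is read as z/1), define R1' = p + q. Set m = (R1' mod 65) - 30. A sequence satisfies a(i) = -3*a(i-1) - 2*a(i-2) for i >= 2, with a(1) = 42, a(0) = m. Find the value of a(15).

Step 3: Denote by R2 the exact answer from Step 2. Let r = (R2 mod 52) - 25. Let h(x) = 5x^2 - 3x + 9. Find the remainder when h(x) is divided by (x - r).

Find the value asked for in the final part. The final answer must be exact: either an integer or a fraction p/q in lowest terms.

Step 1: total draws C(13,2) = 78; favorable C(7,2) = 21; P = 7/26; answer 7/26
Step 2: R1 = 7/26; threaded value p + q = 33; m = 3; a(2) = -3*(42) - 2*(3) = -132; iterating: a(2)=-132, a(3)=312, a(4)=-672, a(5)=1392, a(6)=-2832, a(7)=5712, a(8)=-11472, a(9)=22992, a(10)=-46032, a(11)=92112, a(12)=-184272, a(13)=368592, a(14)=-737232, a(15)=1474512; answer 1474512
Step 3: R2 = 1474512; r = -25; remainder = value at the root: 5*(-25)^2 - 3*(-25)^1 + 9 = (3125) + (75) + (9) = 3209; answer 3209

3209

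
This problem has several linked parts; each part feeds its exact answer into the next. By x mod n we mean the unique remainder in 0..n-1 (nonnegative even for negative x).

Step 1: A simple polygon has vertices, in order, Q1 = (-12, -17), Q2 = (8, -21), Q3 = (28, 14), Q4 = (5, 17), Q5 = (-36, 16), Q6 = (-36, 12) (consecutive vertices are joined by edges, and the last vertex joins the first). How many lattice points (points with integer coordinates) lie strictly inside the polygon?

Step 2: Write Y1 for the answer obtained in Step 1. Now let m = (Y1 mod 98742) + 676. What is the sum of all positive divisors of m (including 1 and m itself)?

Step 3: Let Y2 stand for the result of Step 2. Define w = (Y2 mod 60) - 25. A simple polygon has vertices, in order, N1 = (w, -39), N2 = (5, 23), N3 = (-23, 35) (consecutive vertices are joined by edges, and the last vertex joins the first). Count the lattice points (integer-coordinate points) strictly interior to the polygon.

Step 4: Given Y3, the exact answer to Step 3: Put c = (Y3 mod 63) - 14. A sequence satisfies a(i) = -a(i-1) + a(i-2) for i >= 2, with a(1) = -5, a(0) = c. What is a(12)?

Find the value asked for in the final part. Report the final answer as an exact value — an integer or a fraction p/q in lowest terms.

Step 1: cross terms: (-12*-21 - 8*-17)=388, (8*14 - 28*-21)=700, (28*17 - 5*14)=406, (5*16 - -36*17)=692, (-36*12 - -36*16)=144, (-36*-17 - -12*12)=756; twice the area = |3086| = 3086; area = 1543; boundary points = 4 + 5 + 1 + 1 + 4 + 1 = 16; strictly interior points = area - boundary/2 + 1 = 1536; answer 1536
Step 2: Y1 = 1536; m = 2212; 2212 = 2^2 * 7 * 79; sigma = (1 + 2 + 4) * (1 + 7) * (1 + 79) = 7 * 8 * 80 = 4480; answer 4480
Step 3: Y2 = 4480; w = 15; cross terms: (15*23 - 5*-39)=540, (5*35 - -23*23)=704, (-23*-39 - 15*35)=372; twice the area = |1616| = 1616; area = 808; boundary points = 2 + 4 + 2 = 8; strictly interior points = area - boundary/2 + 1 = 805; answer 805
Step 4: Y3 = 805; c = 35; a(2) = -1*(-5) + 1*(35) = 40; iterating: a(2)=40, a(3)=-45, a(4)=85, a(5)=-130, a(6)=215, a(7)=-345, a(8)=560, a(9)=-905, a(10)=1465, a(11)=-2370, a(12)=3835; answer 3835

3835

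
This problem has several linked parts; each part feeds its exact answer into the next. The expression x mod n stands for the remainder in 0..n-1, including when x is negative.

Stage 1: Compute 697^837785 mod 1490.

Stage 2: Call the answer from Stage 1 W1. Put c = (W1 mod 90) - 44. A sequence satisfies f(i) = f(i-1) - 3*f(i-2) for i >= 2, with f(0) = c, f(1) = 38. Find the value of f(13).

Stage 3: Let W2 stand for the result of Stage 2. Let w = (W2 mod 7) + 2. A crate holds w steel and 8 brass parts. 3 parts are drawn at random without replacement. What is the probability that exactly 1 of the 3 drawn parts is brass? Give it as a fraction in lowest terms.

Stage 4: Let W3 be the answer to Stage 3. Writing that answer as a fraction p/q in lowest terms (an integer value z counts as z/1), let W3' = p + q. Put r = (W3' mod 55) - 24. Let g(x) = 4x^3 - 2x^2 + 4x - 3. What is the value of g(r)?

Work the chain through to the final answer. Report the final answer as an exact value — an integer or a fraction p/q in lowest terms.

3837

Stage 1: squarings mod 1490: 697^1=697, 697^2=69, 697^4=291, 697^8=1241, 697^16=911, 697^32=1481, 697^64=81, 697^128=601, 697^256=621, 697^512=1221, 697^1024=841, 697^2048=1021, 697^4096=931, 697^8192=1071, 697^16384=1231, 697^32768=31, 697^65536=961, 697^131072=1211, 697^262144=361, 697^524288=691; 697^837785 = 697^1 * 697^8 * 697^16 * 697^128 * 697^2048 * 697^16384 * 697^32768 * 697^262144 * 697^524288 = 1257 (mod 1490); answer 1257
Stage 2: W1 = 1257; c = 43; f(2) = 1*(38) - 3*(43) = -91; iterating: f(2)=-91, f(3)=-205, f(4)=68, f(5)=683, f(6)=479, f(7)=-1570, f(8)=-3007, f(9)=1703, f(10)=10724, f(11)=5615, f(12)=-26557, f(13)=-43402; answer -43402
Stage 3: W2 = -43402; w = 7; total draws C(15,3) = 455; favorable C(8,1)*C(7,2) = 168; P = 24/65; answer 24/65
Stage 4: W3 = 24/65; threaded value p + q = 89; r = 10; 4*(10)^3 - 2*(10)^2 + 4*(10)^1 - 3 = (4000) + (-200) + (40) + (-3) = 3837; answer 3837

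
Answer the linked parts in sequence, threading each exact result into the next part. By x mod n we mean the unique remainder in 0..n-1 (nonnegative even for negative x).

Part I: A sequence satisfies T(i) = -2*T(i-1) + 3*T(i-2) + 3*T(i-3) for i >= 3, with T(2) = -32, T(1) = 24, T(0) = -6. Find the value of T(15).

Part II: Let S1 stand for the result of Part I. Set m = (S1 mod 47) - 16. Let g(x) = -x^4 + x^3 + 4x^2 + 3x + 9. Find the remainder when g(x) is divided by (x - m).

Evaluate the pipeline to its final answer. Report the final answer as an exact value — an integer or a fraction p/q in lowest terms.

-12784

Part I: T(3) = -2*(-32) + 3*(24) + 3*(-6) = 118; iterating: T(3)=118, T(4)=-260, T(5)=778, T(6)=-1982, T(7)=5518, T(8)=-14648, T(9)=39904, T(10)=-107198, T(11)=290164, T(12)=-782210, T(13)=2113318, T(14)=-5702774, T(15)=15398872; answer 15398872
Part II: S1 = 15398872; m = 11; remainder = value at the root: -1*(11)^4 + 1*(11)^3 + 4*(11)^2 + 3*(11)^1 + 9 = (-14641) + (1331) + (484) + (33) + (9) = -12784; answer -12784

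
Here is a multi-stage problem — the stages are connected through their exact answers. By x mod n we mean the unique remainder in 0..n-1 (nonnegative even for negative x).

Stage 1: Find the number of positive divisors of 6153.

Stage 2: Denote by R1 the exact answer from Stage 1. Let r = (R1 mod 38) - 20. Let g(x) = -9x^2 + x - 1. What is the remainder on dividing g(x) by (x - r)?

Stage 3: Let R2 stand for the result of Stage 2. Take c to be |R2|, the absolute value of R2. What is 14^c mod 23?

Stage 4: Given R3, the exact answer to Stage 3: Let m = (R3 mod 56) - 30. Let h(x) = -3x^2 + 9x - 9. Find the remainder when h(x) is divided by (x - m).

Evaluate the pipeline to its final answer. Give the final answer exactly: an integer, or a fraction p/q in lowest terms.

Stage 1: 6153 = 3 * 7 * 293; number of divisors = (1+1) * (1+1) * (1+1) = 8; answer 8
Stage 2: R1 = 8; r = -12; remainder = value at the root: -9*(-12)^2 + 1*(-12)^1 - 1 = (-1296) + (-12) + (-1) = -1309; answer -1309
Stage 3: R2 = -1309; c = 1309; squarings mod 23: 14^1=14, 14^2=12, 14^4=6, 14^8=13, 14^16=8, 14^32=18, 14^64=2, 14^128=4, 14^256=16, 14^512=3, 14^1024=9; 14^1309 = 14^1 * 14^4 * 14^8 * 14^16 * 14^256 * 14^1024 = 22 (mod 23); answer 22
Stage 4: R3 = 22; m = -8; remainder = value at the root: -3*(-8)^2 + 9*(-8)^1 - 9 = (-192) + (-72) + (-9) = -273; answer -273

-273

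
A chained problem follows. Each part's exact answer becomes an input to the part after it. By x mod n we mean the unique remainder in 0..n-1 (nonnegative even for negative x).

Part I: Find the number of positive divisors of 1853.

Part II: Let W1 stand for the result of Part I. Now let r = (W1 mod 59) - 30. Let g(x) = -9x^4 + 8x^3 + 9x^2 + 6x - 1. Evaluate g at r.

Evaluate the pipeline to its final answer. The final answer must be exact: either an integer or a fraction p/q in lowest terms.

Part I: 1853 = 17 * 109; number of divisors = (1+1) * (1+1) = 4; answer 4
Part II: W1 = 4; r = -26; -9*(-26)^4 + 8*(-26)^3 + 9*(-26)^2 + 6*(-26)^1 - 1 = (-4112784) + (-140608) + (6084) + (-156) + (-1) = -4247465; answer -4247465

-4247465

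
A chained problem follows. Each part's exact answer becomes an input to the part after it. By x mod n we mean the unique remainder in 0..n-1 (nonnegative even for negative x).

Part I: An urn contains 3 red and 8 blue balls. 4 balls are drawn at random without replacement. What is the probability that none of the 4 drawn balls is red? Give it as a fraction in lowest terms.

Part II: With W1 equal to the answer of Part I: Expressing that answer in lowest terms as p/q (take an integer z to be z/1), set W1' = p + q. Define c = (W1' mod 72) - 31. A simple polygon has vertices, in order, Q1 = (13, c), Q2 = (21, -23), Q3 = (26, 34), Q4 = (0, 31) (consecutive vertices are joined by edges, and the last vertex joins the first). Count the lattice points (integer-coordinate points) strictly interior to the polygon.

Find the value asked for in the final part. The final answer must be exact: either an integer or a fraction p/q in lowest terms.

609

Part I: total draws C(11,4) = 330; favorable C(8,4) = 70; P = 7/33; answer 7/33
Part II: W1 = 7/33; threaded value p + q = 40; c = 9; cross terms: (13*-23 - 21*9)=-488, (21*34 - 26*-23)=1312, (26*31 - 0*34)=806, (0*9 - 13*31)=-403; twice the area = |1227| = 1227; area = 1227/2; boundary points = 8 + 1 + 1 + 1 = 11; strictly interior points = area - boundary/2 + 1 = 609; answer 609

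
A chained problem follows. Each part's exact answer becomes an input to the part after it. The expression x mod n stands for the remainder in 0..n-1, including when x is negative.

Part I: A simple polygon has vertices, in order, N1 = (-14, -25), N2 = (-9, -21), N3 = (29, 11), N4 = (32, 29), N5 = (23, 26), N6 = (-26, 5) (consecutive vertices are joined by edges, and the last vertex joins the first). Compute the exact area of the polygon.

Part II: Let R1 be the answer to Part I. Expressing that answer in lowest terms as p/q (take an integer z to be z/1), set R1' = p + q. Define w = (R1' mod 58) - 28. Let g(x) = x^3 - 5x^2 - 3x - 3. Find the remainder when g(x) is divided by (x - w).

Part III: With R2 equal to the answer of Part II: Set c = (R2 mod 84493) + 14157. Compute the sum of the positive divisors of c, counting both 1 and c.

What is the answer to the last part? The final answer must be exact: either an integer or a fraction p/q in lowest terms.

23256

Part I: cross terms: (-14*-21 - -9*-25)=69, (-9*11 - 29*-21)=510, (29*29 - 32*11)=489, (32*26 - 23*29)=165, (23*5 - -26*26)=791, (-26*-25 - -14*5)=720; twice the area = |2744| = 2744; area = 1372; answer 1372
Part II: R1 = 1372; threaded value p + q = 1373; w = 11; remainder = value at the root: 1*(11)^3 - 5*(11)^2 - 3*(11)^1 - 3 = (1331) + (-605) + (-33) + (-3) = 690; answer 690
Part III: R2 = 690; c = 14847; 14847 = 3 * 7^2 * 101; sigma = (1 + 3) * (1 + 7 + 49) * (1 + 101) = 4 * 57 * 102 = 23256; answer 23256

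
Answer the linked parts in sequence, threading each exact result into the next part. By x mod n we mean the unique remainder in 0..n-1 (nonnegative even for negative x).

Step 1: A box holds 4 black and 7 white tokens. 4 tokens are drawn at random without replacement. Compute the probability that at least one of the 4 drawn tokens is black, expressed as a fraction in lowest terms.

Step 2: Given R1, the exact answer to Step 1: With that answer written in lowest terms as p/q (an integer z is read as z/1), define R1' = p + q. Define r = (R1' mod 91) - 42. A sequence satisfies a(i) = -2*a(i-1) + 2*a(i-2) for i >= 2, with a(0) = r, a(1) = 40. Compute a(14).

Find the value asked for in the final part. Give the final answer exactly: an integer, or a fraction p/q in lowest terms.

-17086464

Step 1: total draws C(11,4) = 330; complement C(7,4) = 35; favorable 330 - 35 = 295; P = 59/66; answer 59/66
Step 2: R1 = 59/66; threaded value p + q = 125; r = -8; a(2) = -2*(40) + 2*(-8) = -96; iterating: a(2)=-96, a(3)=272, a(4)=-736, a(5)=2016, a(6)=-5504, a(7)=15040, a(8)=-41088, a(9)=112256, a(10)=-306688, a(11)=837888, a(12)=-2289152, a(13)=6254080, a(14)=-17086464; answer -17086464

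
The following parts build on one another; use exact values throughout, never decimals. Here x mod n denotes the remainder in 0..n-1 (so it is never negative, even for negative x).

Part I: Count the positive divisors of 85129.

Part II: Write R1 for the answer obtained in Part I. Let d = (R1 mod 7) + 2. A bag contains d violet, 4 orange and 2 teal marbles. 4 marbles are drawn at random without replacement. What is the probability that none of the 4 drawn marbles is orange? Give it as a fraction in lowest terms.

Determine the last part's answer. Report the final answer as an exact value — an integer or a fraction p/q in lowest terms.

Part I: 85129 = 11 * 71 * 109; number of divisors = (1+1) * (1+1) * (1+1) = 8; answer 8
Part II: R1 = 8; d = 3; total draws C(9,4) = 126; favorable C(5,4) = 5; P = 5/126; answer 5/126

5/126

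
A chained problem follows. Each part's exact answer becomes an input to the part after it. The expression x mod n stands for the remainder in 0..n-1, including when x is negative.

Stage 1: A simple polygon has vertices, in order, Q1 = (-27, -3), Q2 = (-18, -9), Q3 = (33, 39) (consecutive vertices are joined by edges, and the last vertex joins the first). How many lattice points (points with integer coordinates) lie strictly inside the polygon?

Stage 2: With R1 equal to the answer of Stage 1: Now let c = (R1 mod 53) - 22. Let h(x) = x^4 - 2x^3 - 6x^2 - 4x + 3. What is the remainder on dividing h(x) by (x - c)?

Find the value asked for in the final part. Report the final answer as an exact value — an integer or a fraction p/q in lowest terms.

Stage 1: cross terms: (-27*-9 - -18*-3)=189, (-18*39 - 33*-9)=-405, (33*-3 - -27*39)=954; twice the area = |738| = 738; area = 369; boundary points = 3 + 3 + 6 = 12; strictly interior points = area - boundary/2 + 1 = 364; answer 364
Stage 2: R1 = 364; c = 24; remainder = value at the root: 1*(24)^4 - 2*(24)^3 - 6*(24)^2 - 4*(24)^1 + 3 = (331776) + (-27648) + (-3456) + (-96) + (3) = 300579; answer 300579

300579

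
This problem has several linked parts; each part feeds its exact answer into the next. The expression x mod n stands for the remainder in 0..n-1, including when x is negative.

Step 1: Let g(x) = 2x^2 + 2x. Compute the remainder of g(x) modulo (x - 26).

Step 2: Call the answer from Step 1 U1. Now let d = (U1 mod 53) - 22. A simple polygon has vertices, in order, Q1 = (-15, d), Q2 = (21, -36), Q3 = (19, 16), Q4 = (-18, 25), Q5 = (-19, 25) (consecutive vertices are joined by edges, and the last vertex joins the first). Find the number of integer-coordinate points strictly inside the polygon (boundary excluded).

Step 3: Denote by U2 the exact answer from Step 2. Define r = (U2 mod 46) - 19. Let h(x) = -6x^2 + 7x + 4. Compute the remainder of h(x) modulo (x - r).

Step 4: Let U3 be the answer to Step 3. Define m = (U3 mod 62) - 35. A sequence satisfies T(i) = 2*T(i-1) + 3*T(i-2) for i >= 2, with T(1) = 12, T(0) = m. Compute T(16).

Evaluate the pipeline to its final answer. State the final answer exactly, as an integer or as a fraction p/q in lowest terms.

-236756994

Step 1: remainder = value at the root: 2*(26)^2 + 2*(26)^1 = (1352) + (52) = 1404; answer 1404
Step 2: U1 = 1404; d = 4; cross terms: (-15*-36 - 21*4)=456, (21*16 - 19*-36)=1020, (19*25 - -18*16)=763, (-18*25 - -19*25)=25, (-19*4 - -15*25)=299; twice the area = |2563| = 2563; area = 2563/2; boundary points = 4 + 2 + 1 + 1 + 1 = 9; strictly interior points = area - boundary/2 + 1 = 1278; answer 1278
Step 3: U2 = 1278; r = 17; remainder = value at the root: -6*(17)^2 + 7*(17)^1 + 4 = (-1734) + (119) + (4) = -1611; answer -1611
Step 4: U3 = -1611; m = -34; T(2) = 2*(12) + 3*(-34) = -78; iterating: T(2)=-78, T(3)=-120, T(4)=-474, T(5)=-1308, T(6)=-4038, T(7)=-12000, T(8)=-36114, T(9)=-108228, T(10)=-324798, T(11)=-974280, T(12)=-2922954, T(13)=-8768748, T(14)=-26306358, T(15)=-78918960, T(16)=-236756994; answer -236756994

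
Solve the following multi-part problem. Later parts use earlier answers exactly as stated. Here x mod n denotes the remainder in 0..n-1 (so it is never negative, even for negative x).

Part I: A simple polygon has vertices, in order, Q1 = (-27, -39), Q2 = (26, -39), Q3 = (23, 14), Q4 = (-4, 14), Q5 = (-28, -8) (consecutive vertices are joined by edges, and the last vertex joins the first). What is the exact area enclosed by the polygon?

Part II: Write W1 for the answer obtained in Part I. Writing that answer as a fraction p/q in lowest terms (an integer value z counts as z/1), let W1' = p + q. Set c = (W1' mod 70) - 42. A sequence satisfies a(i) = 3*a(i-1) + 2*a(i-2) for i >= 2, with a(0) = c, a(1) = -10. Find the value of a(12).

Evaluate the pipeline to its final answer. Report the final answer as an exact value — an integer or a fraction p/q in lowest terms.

Part I: cross terms: (-27*-39 - 26*-39)=2067, (26*14 - 23*-39)=1261, (23*14 - -4*14)=378, (-4*-8 - -28*14)=424, (-28*-39 - -27*-8)=876; twice the area = |5006| = 5006; area = 2503; answer 2503
Part II: W1 = 2503; threaded value p + q = 2504; c = 12; a(2) = 3*(-10) + 2*(12) = -6; iterating: a(2)=-6, a(3)=-38, a(4)=-126, a(5)=-454, a(6)=-1614, a(7)=-5750, a(8)=-20478, a(9)=-72934, a(10)=-259758, a(11)=-925142, a(12)=-3294942; answer -3294942

-3294942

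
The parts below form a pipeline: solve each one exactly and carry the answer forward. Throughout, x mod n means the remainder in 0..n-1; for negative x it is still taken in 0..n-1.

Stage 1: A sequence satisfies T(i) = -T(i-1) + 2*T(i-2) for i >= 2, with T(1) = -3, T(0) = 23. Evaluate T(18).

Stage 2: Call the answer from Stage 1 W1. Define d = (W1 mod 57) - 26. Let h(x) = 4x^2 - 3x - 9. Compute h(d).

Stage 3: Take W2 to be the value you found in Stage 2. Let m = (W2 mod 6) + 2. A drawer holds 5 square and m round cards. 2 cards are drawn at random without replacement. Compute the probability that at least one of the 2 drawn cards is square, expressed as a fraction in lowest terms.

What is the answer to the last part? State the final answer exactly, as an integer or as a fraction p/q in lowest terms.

20/21

Stage 1: T(2) = -1*(-3) + 2*(23) = 49; iterating: T(2)=49, T(3)=-55, T(4)=153, T(5)=-263, T(6)=569, T(7)=-1095, T(8)=2233, T(9)=-4423, T(10)=8889, T(11)=-17735, T(12)=35513, T(13)=-70983, T(14)=142009, T(15)=-283975, T(16)=567993, T(17)=-1135943, T(18)=2271929; answer 2271929
Stage 2: W1 = 2271929; d = -3; 4*(-3)^2 - 3*(-3)^1 - 9 = (36) + (9) + (-9) = 36; answer 36
Stage 3: W2 = 36; m = 2; total draws C(7,2) = 21; complement C(2,2) = 1; favorable 21 - 1 = 20; P = 20/21; answer 20/21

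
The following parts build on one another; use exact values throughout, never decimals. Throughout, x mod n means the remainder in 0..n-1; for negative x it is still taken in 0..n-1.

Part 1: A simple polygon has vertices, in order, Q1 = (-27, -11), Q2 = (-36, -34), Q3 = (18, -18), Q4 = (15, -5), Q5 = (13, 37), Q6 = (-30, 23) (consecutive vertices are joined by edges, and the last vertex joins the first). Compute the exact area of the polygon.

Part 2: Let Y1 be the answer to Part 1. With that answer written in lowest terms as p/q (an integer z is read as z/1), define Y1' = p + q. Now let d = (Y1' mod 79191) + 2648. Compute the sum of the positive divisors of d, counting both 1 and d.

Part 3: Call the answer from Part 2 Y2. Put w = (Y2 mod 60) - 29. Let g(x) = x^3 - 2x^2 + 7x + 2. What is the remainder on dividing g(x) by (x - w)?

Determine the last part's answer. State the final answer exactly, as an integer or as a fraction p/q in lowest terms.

1952

Part 1: cross terms: (-27*-34 - -36*-11)=522, (-36*-18 - 18*-34)=1260, (18*-5 - 15*-18)=180, (15*37 - 13*-5)=620, (13*23 - -30*37)=1409, (-30*-11 - -27*23)=951; twice the area = |4942| = 4942; area = 2471; answer 2471
Part 2: Y1 = 2471; threaded value p + q = 2472; d = 5120; 5120 = 2^10 * 5; sigma = (1 + 2 + 4 + 8 + 16 + 32 + 64 + 128 + 256 + 512 + 1024) * (1 + 5) = 2047 * 6 = 12282; answer 12282
Part 3: Y2 = 12282; w = 13; remainder = value at the root: 1*(13)^3 - 2*(13)^2 + 7*(13)^1 + 2 = (2197) + (-338) + (91) + (2) = 1952; answer 1952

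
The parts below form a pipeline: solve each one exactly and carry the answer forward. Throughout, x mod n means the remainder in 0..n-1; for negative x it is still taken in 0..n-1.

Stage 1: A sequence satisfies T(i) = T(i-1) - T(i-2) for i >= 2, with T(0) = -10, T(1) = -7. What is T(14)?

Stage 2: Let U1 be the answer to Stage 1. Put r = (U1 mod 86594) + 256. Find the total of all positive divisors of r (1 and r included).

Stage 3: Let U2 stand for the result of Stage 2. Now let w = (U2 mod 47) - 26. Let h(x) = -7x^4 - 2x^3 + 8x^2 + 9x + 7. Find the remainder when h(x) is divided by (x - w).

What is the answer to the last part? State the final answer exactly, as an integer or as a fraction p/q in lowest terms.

Stage 1: T(2) = 1*(-7) - 1*(-10) = 3; iterating: T(2)=3, T(3)=10, T(4)=7, T(5)=-3, T(6)=-10, T(7)=-7, T(8)=3, T(9)=10, T(10)=7, T(11)=-3, T(12)=-10, T(13)=-7, T(14)=3; answer 3
Stage 2: U1 = 3; r = 259; 259 = 7 * 37; sigma = (1 + 7) * (1 + 37) = 8 * 38 = 304; answer 304
Stage 3: U2 = 304; w = -4; remainder = value at the root: -7*(-4)^4 - 2*(-4)^3 + 8*(-4)^2 + 9*(-4)^1 + 7 = (-1792) + (128) + (128) + (-36) + (7) = -1565; answer -1565

-1565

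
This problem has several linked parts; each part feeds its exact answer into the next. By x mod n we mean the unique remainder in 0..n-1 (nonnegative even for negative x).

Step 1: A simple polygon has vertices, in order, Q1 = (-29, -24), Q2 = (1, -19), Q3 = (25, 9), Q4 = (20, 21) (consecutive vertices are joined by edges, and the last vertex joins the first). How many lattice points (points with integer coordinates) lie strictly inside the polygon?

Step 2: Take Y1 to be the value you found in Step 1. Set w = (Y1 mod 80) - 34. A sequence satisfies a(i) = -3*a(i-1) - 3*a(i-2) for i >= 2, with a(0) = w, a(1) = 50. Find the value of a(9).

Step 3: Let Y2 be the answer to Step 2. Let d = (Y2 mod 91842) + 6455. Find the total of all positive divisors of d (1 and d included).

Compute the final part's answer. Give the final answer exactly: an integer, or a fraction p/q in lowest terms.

98496

Step 1: cross terms: (-29*-19 - 1*-24)=575, (1*9 - 25*-19)=484, (25*21 - 20*9)=345, (20*-24 - -29*21)=129; twice the area = |1533| = 1533; area = 1533/2; boundary points = 5 + 4 + 1 + 1 = 11; strictly interior points = area - boundary/2 + 1 = 762; answer 762
Step 2: Y1 = 762; w = 8; a(2) = -3*(50) - 3*(8) = -174; iterating: a(2)=-174, a(3)=372, a(4)=-594, a(5)=666, a(6)=-216, a(7)=-1350, a(8)=4698, a(9)=-10044; answer -10044
Step 3: Y2 = -10044; d = 88253; 88253 = 11 * 71 * 113; sigma = (1 + 11) * (1 + 71) * (1 + 113) = 12 * 72 * 114 = 98496; answer 98496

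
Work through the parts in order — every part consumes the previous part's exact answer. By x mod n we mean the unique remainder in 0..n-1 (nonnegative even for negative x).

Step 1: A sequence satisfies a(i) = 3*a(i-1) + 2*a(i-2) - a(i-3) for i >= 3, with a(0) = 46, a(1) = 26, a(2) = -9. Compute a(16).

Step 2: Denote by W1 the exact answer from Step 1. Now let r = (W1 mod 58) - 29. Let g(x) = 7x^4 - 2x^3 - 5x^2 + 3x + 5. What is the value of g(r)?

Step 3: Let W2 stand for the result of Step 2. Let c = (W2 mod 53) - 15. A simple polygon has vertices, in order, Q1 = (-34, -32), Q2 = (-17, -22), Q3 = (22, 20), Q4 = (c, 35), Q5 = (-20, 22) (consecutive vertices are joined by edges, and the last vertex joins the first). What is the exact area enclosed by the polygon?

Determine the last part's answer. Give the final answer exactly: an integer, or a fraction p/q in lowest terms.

1624

Step 1: a(3) = 3*(-9) + 2*(26) - 1*(46) = -21; iterating: a(3)=-21, a(4)=-107, a(5)=-354, a(6)=-1255, a(7)=-4366, a(8)=-15254, a(9)=-53239, a(10)=-185859, a(11)=-648801, a(12)=-2264882, a(13)=-7906389, a(14)=-27600130, a(15)=-96348286, a(16)=-336338729; answer -336338729
Step 2: W1 = -336338729; r = -6; 7*(-6)^4 - 2*(-6)^3 - 5*(-6)^2 + 3*(-6)^1 + 5 = (9072) + (432) + (-180) + (-18) + (5) = 9311; answer 9311
Step 3: W2 = 9311; c = 21; cross terms: (-34*-22 - -17*-32)=204, (-17*20 - 22*-22)=144, (22*35 - 21*20)=350, (21*22 - -20*35)=1162, (-20*-32 - -34*22)=1388; twice the area = |3248| = 3248; area = 1624; answer 1624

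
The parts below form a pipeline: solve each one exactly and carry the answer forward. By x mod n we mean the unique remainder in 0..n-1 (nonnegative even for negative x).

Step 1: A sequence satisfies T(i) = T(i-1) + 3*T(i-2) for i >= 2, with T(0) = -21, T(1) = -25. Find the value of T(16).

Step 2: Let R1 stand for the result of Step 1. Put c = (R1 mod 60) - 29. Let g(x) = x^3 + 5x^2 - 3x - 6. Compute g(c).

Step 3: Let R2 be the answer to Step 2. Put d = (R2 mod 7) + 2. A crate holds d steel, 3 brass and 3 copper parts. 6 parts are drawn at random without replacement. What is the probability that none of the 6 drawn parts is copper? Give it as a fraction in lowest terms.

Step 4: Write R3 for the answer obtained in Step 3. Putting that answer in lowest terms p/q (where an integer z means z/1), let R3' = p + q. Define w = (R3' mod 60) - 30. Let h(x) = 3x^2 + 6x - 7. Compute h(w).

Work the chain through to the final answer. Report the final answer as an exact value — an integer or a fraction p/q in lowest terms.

Step 1: T(2) = 1*(-25) + 3*(-21) = -88; iterating: T(2)=-88, T(3)=-163, T(4)=-427, T(5)=-916, T(6)=-2197, T(7)=-4945, T(8)=-11536, T(9)=-26371, T(10)=-60979, T(11)=-140092, T(12)=-323029, T(13)=-743305, T(14)=-1712392, T(15)=-3942307, T(16)=-9079483; answer -9079483
Step 2: R1 = -9079483; c = -12; 1*(-12)^3 + 5*(-12)^2 - 3*(-12)^1 - 6 = (-1728) + (720) + (36) + (-6) = -978; answer -978
Step 3: R2 = -978; d = 4; total draws C(10,6) = 210; favorable C(7,6) = 7; P = 1/30; answer 1/30
Step 4: R3 = 1/30; threaded value p + q = 31; w = 1; 3*(1)^2 + 6*(1)^1 - 7 = (3) + (6) + (-7) = 2; answer 2

2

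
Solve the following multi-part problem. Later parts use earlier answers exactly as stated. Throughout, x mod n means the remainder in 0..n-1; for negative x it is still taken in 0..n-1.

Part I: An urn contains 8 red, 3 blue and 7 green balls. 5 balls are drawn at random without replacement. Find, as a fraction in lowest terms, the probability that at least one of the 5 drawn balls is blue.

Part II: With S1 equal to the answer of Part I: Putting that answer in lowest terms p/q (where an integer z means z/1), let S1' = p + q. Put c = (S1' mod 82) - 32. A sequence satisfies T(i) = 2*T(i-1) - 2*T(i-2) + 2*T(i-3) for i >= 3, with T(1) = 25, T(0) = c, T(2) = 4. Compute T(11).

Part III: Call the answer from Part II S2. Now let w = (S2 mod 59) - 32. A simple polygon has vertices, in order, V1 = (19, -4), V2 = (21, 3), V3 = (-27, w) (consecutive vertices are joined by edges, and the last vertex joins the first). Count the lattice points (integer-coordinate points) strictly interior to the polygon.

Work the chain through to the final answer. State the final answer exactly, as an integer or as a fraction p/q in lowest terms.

172

Part I: total draws C(18,5) = 8568; complement C(15,5) = 3003; favorable 8568 - 3003 = 5565; P = 265/408; answer 265/408
Part II: S1 = 265/408; threaded value p + q = 673; c = -15; T(3) = 2*(4) - 2*(25) + 2*(-15) = -72; iterating: T(3)=-72, T(4)=-102, T(5)=-52, T(6)=-44, T(7)=-188, T(8)=-392, T(9)=-496, T(10)=-584, T(11)=-960; answer -960
Part III: S2 = -960; w = 11; cross terms: (19*3 - 21*-4)=141, (21*11 - -27*3)=312, (-27*-4 - 19*11)=-101; twice the area = |352| = 352; area = 176; boundary points = 1 + 8 + 1 = 10; strictly interior points = area - boundary/2 + 1 = 172; answer 172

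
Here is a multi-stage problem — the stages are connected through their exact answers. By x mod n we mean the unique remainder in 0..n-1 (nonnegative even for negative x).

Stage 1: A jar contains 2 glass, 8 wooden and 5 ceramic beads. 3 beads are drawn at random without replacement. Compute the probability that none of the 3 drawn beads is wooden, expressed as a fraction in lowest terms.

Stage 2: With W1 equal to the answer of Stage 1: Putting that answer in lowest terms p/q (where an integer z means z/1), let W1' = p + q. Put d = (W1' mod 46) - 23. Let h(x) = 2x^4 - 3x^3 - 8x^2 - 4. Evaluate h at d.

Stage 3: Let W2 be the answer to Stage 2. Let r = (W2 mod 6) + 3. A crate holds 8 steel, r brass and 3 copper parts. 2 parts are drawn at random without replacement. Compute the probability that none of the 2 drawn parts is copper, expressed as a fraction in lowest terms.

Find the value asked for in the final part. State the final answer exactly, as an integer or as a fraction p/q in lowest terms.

40/57

Stage 1: total draws C(15,3) = 455; favorable C(7,3) = 35; P = 1/13; answer 1/13
Stage 2: W1 = 1/13; threaded value p + q = 14; d = -9; 2*(-9)^4 - 3*(-9)^3 - 8*(-9)^2 - 4 = (13122) + (2187) + (-648) + (-4) = 14657; answer 14657
Stage 3: W2 = 14657; r = 8; total draws C(19,2) = 171; favorable C(16,2) = 120; P = 40/57; answer 40/57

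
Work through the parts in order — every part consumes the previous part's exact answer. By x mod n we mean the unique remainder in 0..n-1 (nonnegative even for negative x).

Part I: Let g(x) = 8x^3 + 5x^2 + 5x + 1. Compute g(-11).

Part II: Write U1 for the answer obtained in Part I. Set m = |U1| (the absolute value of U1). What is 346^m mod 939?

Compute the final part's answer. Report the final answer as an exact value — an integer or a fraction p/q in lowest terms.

826

Part I: 8*(-11)^3 + 5*(-11)^2 + 5*(-11)^1 + 1 = (-10648) + (605) + (-55) + (1) = -10097; answer -10097
Part II: U1 = -10097; m = 10097; squarings mod 939: 346^1=346, 346^2=463, 346^4=277, 346^8=670, 346^16=58, 346^32=547, 346^64=607, 346^128=361, 346^256=739, 346^512=562, 346^1024=340, 346^2048=103, 346^4096=280, 346^8192=463; 346^10097 = 346^1 * 346^16 * 346^32 * 346^64 * 346^256 * 346^512 * 346^1024 * 346^8192 = 826 (mod 939); answer 826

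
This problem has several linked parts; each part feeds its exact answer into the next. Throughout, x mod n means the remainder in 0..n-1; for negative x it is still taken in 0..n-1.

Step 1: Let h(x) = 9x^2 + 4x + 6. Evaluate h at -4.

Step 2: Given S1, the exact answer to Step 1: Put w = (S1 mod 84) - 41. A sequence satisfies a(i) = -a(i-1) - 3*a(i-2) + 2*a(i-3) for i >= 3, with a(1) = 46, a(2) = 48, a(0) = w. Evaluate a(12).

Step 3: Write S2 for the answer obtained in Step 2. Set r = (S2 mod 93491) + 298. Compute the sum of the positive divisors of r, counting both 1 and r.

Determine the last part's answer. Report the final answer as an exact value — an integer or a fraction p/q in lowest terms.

78204

Step 1: 9*(-4)^2 + 4*(-4)^1 + 6 = (144) + (-16) + (6) = 134; answer 134
Step 2: S1 = 134; w = 9; a(3) = -1*(48) - 3*(46) + 2*(9) = -168; iterating: a(3)=-168, a(4)=116, a(5)=484, a(6)=-1168, a(7)=-52, a(8)=4524, a(9)=-6704, a(10)=-6972, a(11)=36132, a(12)=-28624; answer -28624
Step 3: S2 = -28624; r = 65165; 65165 = 5 * 13033; sigma = (1 + 5) * (1 + 13033) = 6 * 13034 = 78204; answer 78204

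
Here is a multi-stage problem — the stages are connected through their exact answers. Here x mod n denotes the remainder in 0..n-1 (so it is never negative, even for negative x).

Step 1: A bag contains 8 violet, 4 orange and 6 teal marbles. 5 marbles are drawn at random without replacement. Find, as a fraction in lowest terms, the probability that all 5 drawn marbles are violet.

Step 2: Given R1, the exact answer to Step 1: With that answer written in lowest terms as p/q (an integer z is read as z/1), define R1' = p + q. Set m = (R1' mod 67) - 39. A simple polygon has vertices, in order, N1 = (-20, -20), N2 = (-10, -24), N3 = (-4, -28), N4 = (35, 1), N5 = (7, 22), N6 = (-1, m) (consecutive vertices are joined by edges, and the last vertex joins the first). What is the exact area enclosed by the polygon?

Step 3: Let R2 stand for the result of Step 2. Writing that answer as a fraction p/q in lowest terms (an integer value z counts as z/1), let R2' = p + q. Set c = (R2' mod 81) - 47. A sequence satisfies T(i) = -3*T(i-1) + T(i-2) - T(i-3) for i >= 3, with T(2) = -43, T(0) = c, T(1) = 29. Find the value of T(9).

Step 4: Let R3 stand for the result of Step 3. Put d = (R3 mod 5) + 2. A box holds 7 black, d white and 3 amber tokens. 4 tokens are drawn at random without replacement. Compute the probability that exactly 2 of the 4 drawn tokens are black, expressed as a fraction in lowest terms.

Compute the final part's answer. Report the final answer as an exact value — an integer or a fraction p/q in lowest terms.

63/143

Step 1: total draws C(18,5) = 8568; favorable C(8,5) = 56; P = 1/153; answer 1/153
Step 2: R1 = 1/153; threaded value p + q = 154; m = -19; cross terms: (-20*-24 - -10*-20)=280, (-10*-28 - -4*-24)=184, (-4*1 - 35*-28)=976, (35*22 - 7*1)=763, (7*-19 - -1*22)=-111, (-1*-20 - -20*-19)=-360; twice the area = |1732| = 1732; area = 866; answer 866
Step 3: R2 = 866; threaded value p + q = 867; c = 10; T(3) = -3*(-43) + 1*(29) - 1*(10) = 148; iterating: T(3)=148, T(4)=-516, T(5)=1739, T(6)=-5881, T(7)=19898, T(8)=-67314, T(9)=227721; answer 227721
Step 4: R3 = 227721; d = 3; total draws C(13,4) = 715; favorable C(7,2)*C(6,2) = 315; P = 63/143; answer 63/143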